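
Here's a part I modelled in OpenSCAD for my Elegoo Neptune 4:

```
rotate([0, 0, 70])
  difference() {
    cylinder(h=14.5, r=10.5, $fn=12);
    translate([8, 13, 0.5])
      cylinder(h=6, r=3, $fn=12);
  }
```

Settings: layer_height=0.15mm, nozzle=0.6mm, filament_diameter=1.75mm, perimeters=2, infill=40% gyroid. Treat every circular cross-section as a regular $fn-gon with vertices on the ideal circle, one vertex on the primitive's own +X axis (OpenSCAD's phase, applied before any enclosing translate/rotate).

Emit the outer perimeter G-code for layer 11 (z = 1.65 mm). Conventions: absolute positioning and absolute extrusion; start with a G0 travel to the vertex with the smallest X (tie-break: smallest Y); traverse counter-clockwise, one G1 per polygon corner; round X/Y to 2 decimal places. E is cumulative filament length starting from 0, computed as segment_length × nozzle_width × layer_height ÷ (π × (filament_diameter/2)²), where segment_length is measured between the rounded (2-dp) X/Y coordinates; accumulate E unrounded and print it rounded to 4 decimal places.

At z = 1.65 mm: the r=10.5 cylinder contributes a regular 12-gon of circumradius 10.5; the r=3 cylinder at (8, 13) contributes a regular 12-gon of circumradius 3; Taking the first minus the rest: starting from the r=10.5 cylinder, the r=3 cylinder at (8, 13) misses the remaining region (no effect) — 1 connected region; (rotated 70° about Z; rotation is an isometry so areas/perimeters/island counts are preserved). The outline is a single polygon with 12 vertices. Extrusion per mm of travel: 0.6 × 0.15 / (π × 0.875²) = 0.037418. Accumulating E over each segment gives final E = 2.4404.

G0 X-10.34 Y-1.82 Z1.65
G1 X-8.04 Y-6.75 E0.2036
G1 X-3.59 Y-9.87 E0.4069
G1 X1.82 Y-10.34 E0.6101
G1 X6.75 Y-8.04 E0.8137
G1 X9.87 Y-3.59 E1.0170
G1 X10.34 Y1.82 E1.2202
G1 X8.04 Y6.75 E1.4238
G1 X3.59 Y9.87 E1.6271
G1 X-1.82 Y10.34 E1.8303
G1 X-6.75 Y8.04 E2.0339
G1 X-9.87 Y3.59 E2.2372
G1 X-10.34 Y-1.82 E2.4404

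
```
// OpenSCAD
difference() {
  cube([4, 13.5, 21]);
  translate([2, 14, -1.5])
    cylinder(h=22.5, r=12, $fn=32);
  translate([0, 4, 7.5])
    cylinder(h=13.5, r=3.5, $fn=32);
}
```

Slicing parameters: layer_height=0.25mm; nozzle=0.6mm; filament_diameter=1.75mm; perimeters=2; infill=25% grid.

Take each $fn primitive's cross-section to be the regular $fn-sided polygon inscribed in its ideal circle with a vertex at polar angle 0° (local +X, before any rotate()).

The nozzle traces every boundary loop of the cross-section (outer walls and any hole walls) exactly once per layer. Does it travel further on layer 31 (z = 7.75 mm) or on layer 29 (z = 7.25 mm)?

layer 29 (z = 7.25 mm)

Layer 31 (z = 7.75): the 4×13.5 cube contributes its full rectangle (perimeter 35.00 mm); the cylinder at (2, 14): section is a regular 32-gon, circumradius r=12 (perimeter = 2·32·12.000·sin(180°/32) = 75.28 mm); the r=3.5 cylinder at (0, 4) gives a regular 32-gon of circumradius 3.5 (constant along its height) (perimeter = 2·32·3.500·sin(180°/32) = 21.96 mm); Subtracting the remaining from the first: starting from the 4×13.5 cube, the r=12 cylinder at (2, 14) partially overlaps it — only the 45.61 mm² overlap (of its 449.49 mm²) is removed, clipping the outline; the r=3.5 cylinder at (0, 4) partially overlaps it — only the 3.22 mm² overlap (of its 38.24 mm²) is removed, clipping the outline — boundary = 11.24 mm. So its perimeter = 11.24 mm. Layer 29 (z = 7.25): the cube (footprint 4×13.5) is included at this height (perimeter 35.00 mm); the r=12 cylinder at (2, 14) contributes a regular 32-gon of circumradius 12 (perimeter = 2·32·12.000·sin(180°/32) = 75.28 mm); the cylinder at (0, 4) is absent (z outside [7.5, 21]); Taking the first minus the rest: starting from the 4×13.5 cube, the r=12 cylinder at (2, 14) partially overlaps it — only the 45.61 mm² overlap (of its 449.49 mm²) is removed, clipping the outline — boundary = 12.41 mm. So its perimeter = 12.41 mm. Layer 29 is larger (12.41 vs 11.24 mm).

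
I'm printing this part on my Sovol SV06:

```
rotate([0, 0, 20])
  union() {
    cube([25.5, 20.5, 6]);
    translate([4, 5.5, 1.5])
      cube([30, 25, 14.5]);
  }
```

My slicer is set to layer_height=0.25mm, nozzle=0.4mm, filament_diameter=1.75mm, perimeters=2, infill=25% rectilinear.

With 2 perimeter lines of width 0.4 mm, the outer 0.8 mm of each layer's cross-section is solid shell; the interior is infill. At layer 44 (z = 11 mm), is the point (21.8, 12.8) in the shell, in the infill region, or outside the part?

At z = 11 mm: the cube does not reach this height (z outside [0, 6]); the cube at (4, 5.5) (footprint 30×25) is included at this height; Taking the union: only the 30×25 cube at (4, 5.5) is present, so the union is just that shape — 1 connected region; (whole slice rotated 20° about Z — lengths, areas and connectivity unchanged). Overall, the cross-section is a single solid region. Undo the 20° rotation: the query point maps to (24.863, 4.572) in the un-rotated model frame. The nearest boundary edge runs (4.00, 5.50)→(34.00, 5.50); distance from the point to it = 0.93 mm. The point is not inside any of the regions above, so it lies outside the cross-section (0.93 mm from the nearest boundary).

outside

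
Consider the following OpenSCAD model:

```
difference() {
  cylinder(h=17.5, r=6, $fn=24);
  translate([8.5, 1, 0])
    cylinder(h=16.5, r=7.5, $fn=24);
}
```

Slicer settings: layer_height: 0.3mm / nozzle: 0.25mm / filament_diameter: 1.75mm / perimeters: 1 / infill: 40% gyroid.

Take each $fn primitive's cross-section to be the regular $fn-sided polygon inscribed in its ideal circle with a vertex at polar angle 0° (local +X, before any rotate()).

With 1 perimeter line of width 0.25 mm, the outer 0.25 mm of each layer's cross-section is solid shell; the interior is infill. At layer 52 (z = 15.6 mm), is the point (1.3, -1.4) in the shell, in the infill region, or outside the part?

shell

At z = 15.6 mm: the r=6 cylinder contributes a regular 24-gon of circumradius 6; the cylinder at (8.5, 1): section is a regular 24-gon, circumradius r=7.5; Taking the first minus the rest: starting from the r=6 cylinder, the r=7.5 cylinder at (8.5, 1) partially overlaps it — only the 34.62 mm² overlap (of its 174.70 mm²) is removed, clipping the outline — 1 connected region. Overall, the cross-section is a single solid region. The nearest boundary edge runs (1.26, -0.94)→(2.00, -2.75); distance from the point to it = 0.13 mm. The point is inside the cross-section, 0.13 mm from the nearest boundary — within the 0.25 mm shell band (1 × 0.25).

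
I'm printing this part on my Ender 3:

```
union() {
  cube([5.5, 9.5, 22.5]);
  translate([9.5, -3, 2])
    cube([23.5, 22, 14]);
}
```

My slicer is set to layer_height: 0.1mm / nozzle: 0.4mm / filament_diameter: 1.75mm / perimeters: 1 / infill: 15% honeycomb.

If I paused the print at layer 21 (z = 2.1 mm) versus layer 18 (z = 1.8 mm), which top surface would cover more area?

Layer 21 (z = 2.1): the 5.5×9.5 cube contributes its full rectangle (area 52.25 mm²); the cube at (9.5, -3) is present — its section is the full 23.5×22 rectangle (area 517.00 mm²); Combining (union): the 2 present regions are separate (no shared area or edge), so areas and boundary lengths simply add and each stays a separate island — area = 569.25 mm². So its area = 569.25 mm². Layer 18 (z = 1.8): the 5.5×9.5 cube contributes its full rectangle (area 52.25 mm²); the cube at (9.5, -3) is not intersected at this z (z outside [2, 16]); Taking the union: only the 5.5×9.5 cube is present, so the union is just that shape — area = 52.25 mm². So its area = 52.25 mm². Layer 21 is larger (569.25 vs 52.25 mm²).

layer 21 (z = 2.1 mm)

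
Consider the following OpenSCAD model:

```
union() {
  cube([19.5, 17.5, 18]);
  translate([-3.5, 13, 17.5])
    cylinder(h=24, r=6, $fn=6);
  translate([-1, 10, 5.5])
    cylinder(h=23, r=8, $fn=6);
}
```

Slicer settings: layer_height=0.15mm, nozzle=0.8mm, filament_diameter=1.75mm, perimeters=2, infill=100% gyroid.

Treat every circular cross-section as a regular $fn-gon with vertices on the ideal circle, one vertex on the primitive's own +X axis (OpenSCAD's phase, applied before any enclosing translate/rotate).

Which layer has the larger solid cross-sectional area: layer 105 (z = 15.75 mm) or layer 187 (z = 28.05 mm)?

Layer 105 (z = 15.75): the cube (footprint 19.5×17.5) is included at this height (area 341.25 mm²); the cylinder at (-3.5, 13) is not intersected at this z (z outside [17.5, 41.5]); the cylinder at (-1, 10): section is a regular 6-gon, circumradius r=8 (area = (6/2)·8.000²·sin(360°/6) = 166.28 mm²); Taking the union: the regions partially overlap — summed areas 507.53 mm² minus the doubly-counted overlap 69.28 mm² gives 438.24 mm² — area = 438.24 mm². So its area = 438.24 mm². Layer 187 (z = 28.05): the cube does not reach this height (z outside [0, 18]); the r=6 cylinder at (-3.5, 13) contributes a regular 6-gon of circumradius 6 (area = (6/2)·6.000²·sin(360°/6) = 93.53 mm²); the cylinder at (-1, 10): section is a regular 6-gon, circumradius r=8 (area = (6/2)·8.000²·sin(360°/6) = 166.28 mm²); Merging all regions: the regions partially overlap — summed areas 259.81 mm² minus the doubly-counted overlap 74.07 mm² gives 185.74 mm² — area = 185.74 mm². So its area = 185.74 mm². Layer 105 is larger (438.24 vs 185.74 mm²).

layer 105 (z = 15.75 mm)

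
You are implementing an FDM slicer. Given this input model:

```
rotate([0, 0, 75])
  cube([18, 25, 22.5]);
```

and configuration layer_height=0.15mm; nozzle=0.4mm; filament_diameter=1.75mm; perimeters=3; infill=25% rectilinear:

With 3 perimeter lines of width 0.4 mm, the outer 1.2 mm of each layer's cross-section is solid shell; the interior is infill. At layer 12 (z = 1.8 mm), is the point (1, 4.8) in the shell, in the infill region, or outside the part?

At z = 1.8 mm: the cube (footprint 18×25) is included at this height; (whole slice rotated 75° about Z — lengths, areas and connectivity unchanged). Overall, the cross-section is a single solid region. Undo the 75° rotation: the query point maps to (4.895, 0.276) in the un-rotated model frame. The nearest boundary edge runs (0.00, 0.00)→(18.00, 0.00); distance from the point to it = 0.28 mm. The point is inside the cross-section, 0.28 mm from the nearest boundary — within the 1.2 mm shell band (3 × 0.4).

shell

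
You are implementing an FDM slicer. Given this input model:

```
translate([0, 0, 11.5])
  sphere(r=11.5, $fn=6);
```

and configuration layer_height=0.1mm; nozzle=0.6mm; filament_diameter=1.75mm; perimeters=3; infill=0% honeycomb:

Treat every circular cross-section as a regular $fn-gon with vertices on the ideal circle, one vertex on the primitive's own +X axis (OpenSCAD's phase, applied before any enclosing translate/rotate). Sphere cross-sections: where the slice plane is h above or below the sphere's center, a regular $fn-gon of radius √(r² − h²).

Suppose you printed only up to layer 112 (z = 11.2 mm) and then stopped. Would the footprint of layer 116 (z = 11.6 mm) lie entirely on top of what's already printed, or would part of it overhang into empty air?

Compare the two slices. At z = 11.2: the sphere: section is a regular 6-gon, circumradius = √(r²−h²) = √(11.5²−0.3²) = 11.496 (area = (6/2)·11.496²·sin(360°/6) = 343.36 mm²). At z = 11.6: the r=11.5 sphere slices to a regular 6-gon of circumradius 11.500 (√(r²−h²) with h=0.1 from center) (area = (6/2)·11.500²·sin(360°/6) = 343.57 mm²). Checking containment: the cross-section at z = 11.6 is a subset of the cross-section at z = 11.2.

entirely on top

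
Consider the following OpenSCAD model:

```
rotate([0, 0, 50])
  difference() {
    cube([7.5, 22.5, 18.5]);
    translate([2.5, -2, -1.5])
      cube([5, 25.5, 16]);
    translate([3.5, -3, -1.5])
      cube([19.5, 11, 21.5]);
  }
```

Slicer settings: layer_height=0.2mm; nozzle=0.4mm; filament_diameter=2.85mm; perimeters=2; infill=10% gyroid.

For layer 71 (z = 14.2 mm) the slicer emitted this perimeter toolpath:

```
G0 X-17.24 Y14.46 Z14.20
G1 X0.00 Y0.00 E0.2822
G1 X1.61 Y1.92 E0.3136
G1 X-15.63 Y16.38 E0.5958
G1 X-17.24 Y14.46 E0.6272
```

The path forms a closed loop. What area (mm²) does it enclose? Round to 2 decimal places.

Apply the shoelace formula to the sequence of (X, Y) vertices; enclosed area = 56.38 mm².

56.38 mm²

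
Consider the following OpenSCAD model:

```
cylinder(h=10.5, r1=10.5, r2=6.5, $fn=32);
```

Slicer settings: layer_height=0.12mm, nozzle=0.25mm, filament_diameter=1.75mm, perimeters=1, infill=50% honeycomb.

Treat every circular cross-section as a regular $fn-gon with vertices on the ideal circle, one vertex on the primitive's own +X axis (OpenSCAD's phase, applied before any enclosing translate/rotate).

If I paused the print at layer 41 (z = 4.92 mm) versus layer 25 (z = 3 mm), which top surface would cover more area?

layer 25 (z = 3 mm)

Layer 41 (z = 4.92): the cone (r1=10.5→r2=6.5) has section circumradius 8.626 here — a regular 32-gon (area = (32/2)·8.626²·sin(360°/32) = 232.24 mm²). So its area = 232.24 mm². Layer 25 (z = 3): the cone contributes a regular 32-gon of circumradius 9.357 (interpolated between r1=10.5 and r2=6.5 at t=0.286) (area = (32/2)·9.357²·sin(360°/32) = 273.30 mm²). So its area = 273.30 mm². Layer 25 is larger (273.30 vs 232.24 mm²).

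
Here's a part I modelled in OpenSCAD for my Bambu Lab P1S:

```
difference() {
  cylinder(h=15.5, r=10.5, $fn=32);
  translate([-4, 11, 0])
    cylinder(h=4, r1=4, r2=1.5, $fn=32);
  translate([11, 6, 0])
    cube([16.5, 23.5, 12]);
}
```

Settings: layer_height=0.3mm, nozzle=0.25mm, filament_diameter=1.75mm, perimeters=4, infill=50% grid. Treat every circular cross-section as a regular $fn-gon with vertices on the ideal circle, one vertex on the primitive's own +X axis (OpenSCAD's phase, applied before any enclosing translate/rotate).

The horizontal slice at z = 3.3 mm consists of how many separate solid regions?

1

At z = 3.3 mm: the cylinder: section is a regular 32-gon, circumradius r=10.5; the cone at (-4, 11) contributes a regular 32-gon of circumradius 1.938 (interpolated between r1=4 and r2=1.5 at t=0.825); the 16.5×23.5 cube at (11, 6) contributes its full rectangle; Subtracting the remaining from the first: starting from the r=10.5 cylinder, the cone at (-4, 11) partially overlaps it — only the 1.33 mm² overlap (of its 11.72 mm²) is removed, clipping the outline; the 16.5×23.5 cube at (11, 6) misses the remaining region (no effect) — 1 connected region. The result has 1 disconnected region.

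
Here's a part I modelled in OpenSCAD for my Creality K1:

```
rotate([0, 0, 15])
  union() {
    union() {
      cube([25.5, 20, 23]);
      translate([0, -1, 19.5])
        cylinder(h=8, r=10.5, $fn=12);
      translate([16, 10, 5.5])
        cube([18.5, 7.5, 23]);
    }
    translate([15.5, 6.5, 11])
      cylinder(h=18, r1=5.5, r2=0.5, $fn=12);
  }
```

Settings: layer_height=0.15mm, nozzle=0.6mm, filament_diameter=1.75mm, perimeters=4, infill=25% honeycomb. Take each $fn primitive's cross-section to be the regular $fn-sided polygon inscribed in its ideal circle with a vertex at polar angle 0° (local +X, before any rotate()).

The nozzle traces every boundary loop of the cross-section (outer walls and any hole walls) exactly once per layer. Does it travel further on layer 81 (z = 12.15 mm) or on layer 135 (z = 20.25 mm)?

layer 135 (z = 20.25 mm)

Layer 81 (z = 12.15): the 25.5×20 cube contributes its full rectangle (perimeter 91.00 mm); the cylinder at (0, -1) is not intersected at this z (z outside [19.5, 27.5]); the 18.5×7.5 cube at (16, 10) contributes its full rectangle (perimeter 52.00 mm); Merging all regions: the regions partially overlap (shared area 71.25 mm²), so the edge portions inside another operand are dropped and the merged outline is re-measured after clipping — boundary = 109.00 mm; the cone at (15.5, 6.5) (r1=5.5→r2=0.5) has section circumradius 5.181 here — a regular 12-gon (perimeter = 2·12·5.181·sin(180°/12) = 32.18 mm); Combining (union): the cone at (15.5, 6.5) lies entirely inside the result so far, so the union is just the result so far — boundary = 109.00 mm; (whole slice rotated 15° about Z — lengths, areas and connectivity unchanged). So its perimeter = 109.00 mm. Layer 135 (z = 20.25): the cube is present — its section is the full 25.5×20 rectangle (perimeter 91.00 mm); the r=10.5 cylinder at (0, -1) contributes a regular 12-gon of circumradius 10.5 (perimeter = 2·12·10.500·sin(180°/12) = 65.22 mm); the cube at (16, 10) (footprint 18.5×7.5) is included at this height (perimeter 52.00 mm); Combining (union): the regions partially overlap (shared area 143.57 mm²), so the edge portions inside another operand are dropped and the merged outline is re-measured after clipping — boundary = 139.22 mm; the cone at (15.5, 6.5): at t=0.514 of its height the radius interpolates to r₁+(r₂−r₁)t = 2.931, giving a regular 12-gon of that circumradius (perimeter = 2·12·2.931·sin(180°/12) = 18.20 mm); Combining (union): the cone at (15.5, 6.5) lies entirely inside that combined region, so the union is just that combined region — boundary = 139.22 mm; (rotated 15° about Z; rotation is an isometry so areas/perimeters/island counts are preserved). So its perimeter = 139.22 mm. Layer 135 is larger (139.22 vs 109.00 mm).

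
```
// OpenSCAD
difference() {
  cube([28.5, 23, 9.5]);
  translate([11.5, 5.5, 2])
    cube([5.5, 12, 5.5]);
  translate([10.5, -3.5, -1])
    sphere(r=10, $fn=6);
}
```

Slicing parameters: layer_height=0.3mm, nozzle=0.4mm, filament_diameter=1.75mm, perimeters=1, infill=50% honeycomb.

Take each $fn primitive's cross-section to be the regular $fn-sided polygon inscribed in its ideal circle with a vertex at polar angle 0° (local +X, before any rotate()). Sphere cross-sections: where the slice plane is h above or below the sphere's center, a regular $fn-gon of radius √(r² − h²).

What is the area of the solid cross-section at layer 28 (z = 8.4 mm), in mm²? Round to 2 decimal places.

At z = 8.4 mm: the cube is present — its section is the full 28.5×23 rectangle (area 655.50 mm²); the cube at (11.5, 5.5) is absent (z outside [2, 7.5]); the r=10 sphere at (10.5, -3.5) contributes a regular 6-gon of circumradius √(10²−9.4²) = 3.412 (area = (6/2)·3.412²·sin(360°/6) = 30.24 mm²); Taking the first minus the rest: starting from the 28.5×23 cube (655.50 mm²), the r=10 sphere at (10.5, -3.5) misses the remaining region (no effect) — area = 655.50 mm². Overall, the cross-section is a single solid region. Net area = 655.50 mm².

655.50 mm²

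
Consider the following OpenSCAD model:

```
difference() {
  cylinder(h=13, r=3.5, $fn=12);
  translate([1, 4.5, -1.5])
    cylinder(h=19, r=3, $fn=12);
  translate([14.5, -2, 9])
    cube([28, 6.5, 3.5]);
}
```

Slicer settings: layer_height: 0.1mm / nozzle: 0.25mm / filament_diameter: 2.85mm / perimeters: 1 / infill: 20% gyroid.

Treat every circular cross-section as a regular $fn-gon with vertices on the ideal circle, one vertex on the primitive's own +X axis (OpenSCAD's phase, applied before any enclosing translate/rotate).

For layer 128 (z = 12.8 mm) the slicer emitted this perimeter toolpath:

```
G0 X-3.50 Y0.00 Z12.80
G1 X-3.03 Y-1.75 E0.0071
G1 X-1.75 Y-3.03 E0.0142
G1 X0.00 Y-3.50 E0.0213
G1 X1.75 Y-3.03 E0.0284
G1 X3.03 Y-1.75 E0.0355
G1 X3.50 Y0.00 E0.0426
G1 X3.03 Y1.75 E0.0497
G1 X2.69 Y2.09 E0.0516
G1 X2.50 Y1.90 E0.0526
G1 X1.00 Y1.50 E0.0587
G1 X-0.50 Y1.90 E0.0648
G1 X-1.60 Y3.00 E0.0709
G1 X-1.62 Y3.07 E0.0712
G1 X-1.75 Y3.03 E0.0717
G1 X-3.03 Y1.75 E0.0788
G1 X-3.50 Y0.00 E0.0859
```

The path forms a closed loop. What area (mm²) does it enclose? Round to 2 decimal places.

31.53 mm²

Apply the shoelace formula to the sequence of (X, Y) vertices; enclosed area = 31.53 mm².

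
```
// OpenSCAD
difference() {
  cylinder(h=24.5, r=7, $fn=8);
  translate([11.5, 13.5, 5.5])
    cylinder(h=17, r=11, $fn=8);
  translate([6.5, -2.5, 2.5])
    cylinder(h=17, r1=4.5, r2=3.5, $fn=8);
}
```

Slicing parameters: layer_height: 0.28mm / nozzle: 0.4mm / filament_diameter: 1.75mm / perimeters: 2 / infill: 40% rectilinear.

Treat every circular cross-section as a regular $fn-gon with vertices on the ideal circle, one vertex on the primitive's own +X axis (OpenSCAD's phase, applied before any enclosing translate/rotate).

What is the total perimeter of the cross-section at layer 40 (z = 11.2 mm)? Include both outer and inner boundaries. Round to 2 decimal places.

44.02 mm

At z = 11.2 mm: the r=7 cylinder contributes a regular 8-gon of circumradius 7 (perimeter = 2·8·7.000·sin(180°/8) = 42.86 mm); the r=11 cylinder at (11.5, 13.5) gives a regular 8-gon of circumradius 11 (constant along its height) (perimeter = 2·8·11.000·sin(180°/8) = 67.35 mm); the cone at (6.5, -2.5) contributes a regular 8-gon of circumradius 3.988 (interpolated between r1=4.5 and r2=3.5 at t=0.512) (perimeter = 2·8·3.988·sin(180°/8) = 24.42 mm); Taking the first minus the rest: starting from the r=7 cylinder, the r=11 cylinder at (11.5, 13.5) misses the remaining region (no effect); the cone at (6.5, -2.5) partially overlaps it — only the 17.81 mm² overlap (of its 44.99 mm²) is removed, clipping the outline — boundary = 44.02 mm. Overall, the cross-section is a single solid region. Total boundary length (outer) = 44.02 mm.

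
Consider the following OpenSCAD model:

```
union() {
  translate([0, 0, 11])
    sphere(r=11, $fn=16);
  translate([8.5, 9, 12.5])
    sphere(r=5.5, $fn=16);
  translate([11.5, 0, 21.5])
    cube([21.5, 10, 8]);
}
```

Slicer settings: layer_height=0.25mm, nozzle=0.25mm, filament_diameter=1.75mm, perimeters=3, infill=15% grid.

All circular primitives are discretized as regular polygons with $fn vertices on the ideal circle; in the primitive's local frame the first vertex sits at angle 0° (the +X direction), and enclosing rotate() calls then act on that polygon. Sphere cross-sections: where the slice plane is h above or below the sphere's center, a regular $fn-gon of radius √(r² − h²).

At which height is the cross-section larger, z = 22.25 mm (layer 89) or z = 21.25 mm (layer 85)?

Layer 89 (z = 22.25): the sphere is absent (|z−center|=11.250 > r=11); the sphere at (8.5, 9) is not intersected at this z (|z−center|=9.750 > r=5.5); the 21.5×10 cube at (11.5, 0) contributes its full rectangle (area 215.00 mm²); Combining (union): only the 21.5×10 cube at (11.5, 0) is present, so the union is just that shape — area = 215.00 mm². So its area = 215.00 mm². Layer 85 (z = 21.25): the r=11 sphere contributes a regular 16-gon of circumradius √(11²−10.25²) = 3.992 (area = (16/2)·3.992²·sin(360°/16) = 48.79 mm²); the sphere at (8.5, 9) does not reach this height (|z−center|=8.750 > r=5.5); the cube at (11.5, 0) does not reach this height (z outside [21.5, 29.5]); Combining (union): only the r=11 sphere is present, so the union is just that shape — area = 48.79 mm². So its area = 48.79 mm². Layer 89 is larger (215.00 vs 48.79 mm²).

layer 89 (z = 22.25 mm)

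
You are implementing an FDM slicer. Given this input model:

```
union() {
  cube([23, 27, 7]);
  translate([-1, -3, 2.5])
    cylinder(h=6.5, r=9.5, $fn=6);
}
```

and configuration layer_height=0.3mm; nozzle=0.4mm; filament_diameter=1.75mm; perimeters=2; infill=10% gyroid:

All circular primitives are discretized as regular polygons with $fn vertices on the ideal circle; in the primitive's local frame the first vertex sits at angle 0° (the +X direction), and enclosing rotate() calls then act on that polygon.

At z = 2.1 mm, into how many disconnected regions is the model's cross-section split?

1

At z = 2.1 mm: the cube is present — its section is the full 23×27 rectangle; the cylinder at (-1, -3) is not intersected at this z (z outside [2.5, 9]); Taking the union: only the 23×27 cube is present, so the union is just that shape — 1 connected region. The result has 1 disconnected region.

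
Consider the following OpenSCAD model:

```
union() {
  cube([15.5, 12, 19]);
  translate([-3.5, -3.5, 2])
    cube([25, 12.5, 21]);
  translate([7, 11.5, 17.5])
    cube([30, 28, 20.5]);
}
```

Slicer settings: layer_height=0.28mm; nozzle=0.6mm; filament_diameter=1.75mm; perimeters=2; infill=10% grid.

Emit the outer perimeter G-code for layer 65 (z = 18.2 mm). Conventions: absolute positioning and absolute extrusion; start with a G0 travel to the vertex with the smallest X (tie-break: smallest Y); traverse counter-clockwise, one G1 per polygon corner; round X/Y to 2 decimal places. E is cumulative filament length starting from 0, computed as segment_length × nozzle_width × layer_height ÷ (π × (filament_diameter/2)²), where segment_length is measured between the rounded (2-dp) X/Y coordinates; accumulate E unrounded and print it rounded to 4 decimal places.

At z = 18.2 mm: the 15.5×12 cube contributes its full rectangle; the 25×12.5 cube at (-3.5, -3.5) contributes its full rectangle; the 30×28 cube at (7, 11.5) contributes its full rectangle; Combining (union): the regions partially overlap (shared area 143.75 mm²), so overlapping operands fuse into one piece — 1 connected region. The outline is a single polygon with 12 vertices. Extrusion per mm of travel: 0.6 × 0.28 / (π × 0.875²) = 0.069846. Accumulating E over each segment gives final E = 12.5025.

G0 X-3.50 Y-3.50 Z18.20
G1 X21.50 Y-3.50 E1.7462
G1 X21.50 Y9.00 E2.6192
G1 X15.50 Y9.00 E3.0383
G1 X15.50 Y11.50 E3.2129
G1 X37.00 Y11.50 E4.7146
G1 X37.00 Y39.50 E6.6703
G1 X7.00 Y39.50 E8.7657
G1 X7.00 Y12.00 E10.6865
G1 X0.00 Y12.00 E11.1754
G1 X0.00 Y9.00 E11.3849
G1 X-3.50 Y9.00 E11.6294
G1 X-3.50 Y-3.50 E12.5025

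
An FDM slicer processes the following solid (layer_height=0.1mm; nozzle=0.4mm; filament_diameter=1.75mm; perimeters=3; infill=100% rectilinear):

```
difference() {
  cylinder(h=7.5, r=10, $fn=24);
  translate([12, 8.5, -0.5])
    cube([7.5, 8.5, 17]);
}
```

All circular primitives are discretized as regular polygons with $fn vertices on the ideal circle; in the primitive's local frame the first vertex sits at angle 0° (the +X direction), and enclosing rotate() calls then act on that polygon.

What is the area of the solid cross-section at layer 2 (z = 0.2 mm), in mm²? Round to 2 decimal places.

310.58 mm²

At z = 0.2 mm: the cylinder: section is a regular 24-gon, circumradius r=10 (area = (24/2)·10.000²·sin(360°/24) = 310.58 mm²); the cube at (12, 8.5) (footprint 7.5×8.5) is included at this height (area 63.75 mm²); After the difference (first − rest): starting from the r=10 cylinder (310.58 mm²), the 7.5×8.5 cube at (12, 8.5) misses the remaining region (no effect) — area = 310.58 mm². Overall, the cross-section is a single solid region. Net area = 310.58 mm².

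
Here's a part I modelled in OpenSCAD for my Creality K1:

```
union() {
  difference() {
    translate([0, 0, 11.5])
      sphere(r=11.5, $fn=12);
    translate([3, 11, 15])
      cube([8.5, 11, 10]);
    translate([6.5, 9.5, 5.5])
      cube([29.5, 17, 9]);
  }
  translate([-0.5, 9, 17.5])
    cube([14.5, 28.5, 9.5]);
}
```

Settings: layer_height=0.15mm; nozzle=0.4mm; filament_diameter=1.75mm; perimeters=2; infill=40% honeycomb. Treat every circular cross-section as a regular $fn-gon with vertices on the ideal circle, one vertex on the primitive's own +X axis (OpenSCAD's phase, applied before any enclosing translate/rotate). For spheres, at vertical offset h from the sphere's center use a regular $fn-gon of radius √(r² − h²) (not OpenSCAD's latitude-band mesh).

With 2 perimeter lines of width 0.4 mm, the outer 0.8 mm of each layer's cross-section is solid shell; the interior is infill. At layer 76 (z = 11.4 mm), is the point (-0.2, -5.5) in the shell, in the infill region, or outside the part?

infill

At z = 11.4 mm: the r=11.5 sphere contributes a regular 12-gon of circumradius √(11.5²−0.1²) = 11.500; the cube at (3, 11) does not reach this height (z outside [15, 25]); the cube at (6.5, 9.5) is present — its section is the full 29.5×17 rectangle; Taking the first minus the rest: starting from the r=11.5 sphere, the 29.5×17 cube at (6.5, 9.5) misses the remaining region (no effect) — 1 connected region; the cube at (-0.5, 9) is not intersected at this z (z outside [17.5, 27]); Combining (union): only that combined region is present, so the union is just that shape — 1 connected region. Overall, the cross-section is a single solid region. The nearest boundary edge runs (-0.00, -11.50)→(-5.75, -9.96); distance from the point to it = 5.74 mm. The point is inside the cross-section and 5.74 mm from the nearest boundary — more than the 0.8 mm shell width (2 × 0.4), so it's in the infill interior.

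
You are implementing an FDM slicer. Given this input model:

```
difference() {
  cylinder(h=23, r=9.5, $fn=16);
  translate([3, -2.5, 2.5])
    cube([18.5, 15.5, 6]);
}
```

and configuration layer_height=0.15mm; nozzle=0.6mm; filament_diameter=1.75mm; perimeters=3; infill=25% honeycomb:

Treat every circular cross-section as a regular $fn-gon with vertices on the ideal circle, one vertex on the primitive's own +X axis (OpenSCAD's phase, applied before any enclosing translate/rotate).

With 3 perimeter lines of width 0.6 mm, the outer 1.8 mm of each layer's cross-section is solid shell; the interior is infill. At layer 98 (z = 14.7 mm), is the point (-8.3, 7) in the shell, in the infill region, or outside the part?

outside

At z = 14.7 mm: the cylinder: section is a regular 16-gon, circumradius r=9.5; the cube at (3, -2.5) is not intersected at this z (z outside [2.5, 8.5]); After the difference (first − rest): none of the subtracted shapes is present at this height, so the r=9.5 cylinder is unchanged — 1 connected region. Overall, the cross-section is a single solid region. The nearest boundary edge runs (-6.72, 6.72)→(-8.78, 3.64); distance from the point to it = 1.47 mm. The point is not inside any of the regions above, so it lies outside the cross-section (1.47 mm from the nearest boundary).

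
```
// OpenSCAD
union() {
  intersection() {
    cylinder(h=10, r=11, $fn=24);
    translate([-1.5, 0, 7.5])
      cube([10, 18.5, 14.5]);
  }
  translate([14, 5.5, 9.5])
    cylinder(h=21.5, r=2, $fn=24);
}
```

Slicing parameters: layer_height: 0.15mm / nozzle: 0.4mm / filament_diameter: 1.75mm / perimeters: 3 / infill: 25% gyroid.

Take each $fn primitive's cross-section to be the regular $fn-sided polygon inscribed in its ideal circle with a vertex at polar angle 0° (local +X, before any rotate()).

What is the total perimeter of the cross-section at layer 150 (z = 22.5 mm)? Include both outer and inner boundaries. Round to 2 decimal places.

At z = 22.5 mm: the cylinder does not reach this height (z outside [0, 10]); the cube at (-1.5, 0) is absent (z outside [7.5, 22]); Taking the intersection: at least one operand is absent at this height, so nothing remains; the cylinder at (14, 5.5): section is a regular 24-gon, circumradius r=2 (perimeter = 2·24·2.000·sin(180°/24) = 12.53 mm); Merging all regions: only the r=2 cylinder at (14, 5.5) is present, so the union is just that shape — boundary = 12.53 mm. Overall, the cross-section is a single solid region. Total boundary length (outer) = 12.53 mm.

12.53 mm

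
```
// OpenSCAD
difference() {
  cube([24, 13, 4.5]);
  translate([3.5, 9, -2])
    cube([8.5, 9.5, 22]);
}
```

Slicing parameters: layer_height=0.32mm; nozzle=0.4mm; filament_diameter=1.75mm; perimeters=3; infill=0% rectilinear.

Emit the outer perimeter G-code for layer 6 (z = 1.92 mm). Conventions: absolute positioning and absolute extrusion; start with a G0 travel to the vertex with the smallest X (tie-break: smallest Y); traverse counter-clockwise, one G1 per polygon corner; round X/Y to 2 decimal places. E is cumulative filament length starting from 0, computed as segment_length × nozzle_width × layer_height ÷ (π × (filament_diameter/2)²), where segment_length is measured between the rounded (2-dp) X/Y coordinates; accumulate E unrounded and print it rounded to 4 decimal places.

G0 X0.00 Y0.00 Z1.92
G1 X24.00 Y0.00 E1.2772
G1 X24.00 Y13.00 E1.9690
G1 X12.00 Y13.00 E2.6076
G1 X12.00 Y9.00 E2.8205
G1 X3.50 Y9.00 E3.2728
G1 X3.50 Y13.00 E3.4857
G1 X0.00 Y13.00 E3.6719
G1 X0.00 Y0.00 E4.3637

At z = 1.92 mm: the cube (footprint 24×13) is included at this height; the cube at (3.5, 9) is present — its section is the full 8.5×9.5 rectangle; Subtracting the remaining from the first: starting from the 24×13 cube, the 8.5×9.5 cube at (3.5, 9) partially overlaps it — only the 34.00 mm² overlap (of its 80.75 mm²) is removed, clipping the outline — 1 connected region. The outline is a single polygon with 8 vertices. Extrusion per mm of travel: 0.4 × 0.32 / (π × 0.875²) = 0.053216. Accumulating E over each segment gives final E = 4.3637.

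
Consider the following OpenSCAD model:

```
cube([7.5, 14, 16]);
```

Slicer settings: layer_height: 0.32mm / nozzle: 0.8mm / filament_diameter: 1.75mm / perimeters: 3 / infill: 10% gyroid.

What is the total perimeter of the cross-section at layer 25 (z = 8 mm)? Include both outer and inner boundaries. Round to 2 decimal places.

At z = 8 mm: the cube (footprint 7.5×14) is included at this height (perimeter 43.00 mm). Overall, the cross-section is a single solid region. Total boundary length (outer) = 43.00 mm.

43.00 mm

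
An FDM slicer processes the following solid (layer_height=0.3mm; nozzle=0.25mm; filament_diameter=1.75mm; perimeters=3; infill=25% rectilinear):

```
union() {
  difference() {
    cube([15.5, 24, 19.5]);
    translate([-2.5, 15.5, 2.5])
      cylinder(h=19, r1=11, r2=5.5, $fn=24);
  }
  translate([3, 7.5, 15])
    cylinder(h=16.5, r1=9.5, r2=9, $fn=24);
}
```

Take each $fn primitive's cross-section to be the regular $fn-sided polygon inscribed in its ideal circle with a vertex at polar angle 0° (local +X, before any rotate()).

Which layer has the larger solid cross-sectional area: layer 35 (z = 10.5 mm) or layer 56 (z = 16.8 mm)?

layer 56 (z = 16.8 mm)

Layer 35 (z = 10.5): the cube (footprint 15.5×24) is included at this height (area 372.00 mm²); the cone at (-2.5, 15.5) contributes a regular 24-gon of circumradius 8.684 (interpolated between r1=11 and r2=5.5 at t=0.421) (area = (24/2)·8.684²·sin(360°/24) = 234.23 mm²); After the difference (first − rest): starting from the 15.5×24 cube (372.00 mm²), the cone at (-2.5, 15.5) partially overlaps it — only the 74.53 mm² overlap (of its 234.23 mm²) is removed, clipping the outline — area = 297.47 mm²; the cone at (3, 7.5) is not intersected at this z (z outside [15, 31.5]); Taking the union: only the result so far is present, so the union is just that shape — area = 297.47 mm². So its area = 297.47 mm². Layer 56 (z = 16.8): the 15.5×24 cube contributes its full rectangle (area 372.00 mm²); the cone at (-2.5, 15.5) contributes a regular 24-gon of circumradius 6.861 (interpolated between r1=11 and r2=5.5 at t=0.753) (area = (24/2)·6.861²·sin(360°/24) = 146.18 mm²); After the difference (first − rest): starting from the 15.5×24 cube (372.00 mm²), the cone at (-2.5, 15.5) partially overlaps it — only the 39.76 mm² overlap (of its 146.18 mm²) is removed, clipping the outline — area = 332.24 mm²; the cone at (3, 7.5) (r1=9.5→r2=9) has section circumradius 9.445 here — a regular 24-gon (area = (24/2)·9.445²·sin(360°/24) = 277.09 mm²); Combining (union): the regions partially overlap — summed areas 609.33 mm² minus the doubly-counted overlap 156.14 mm² gives 453.19 mm² — area = 453.19 mm². So its area = 453.19 mm². Layer 56 is larger (453.19 vs 297.47 mm²).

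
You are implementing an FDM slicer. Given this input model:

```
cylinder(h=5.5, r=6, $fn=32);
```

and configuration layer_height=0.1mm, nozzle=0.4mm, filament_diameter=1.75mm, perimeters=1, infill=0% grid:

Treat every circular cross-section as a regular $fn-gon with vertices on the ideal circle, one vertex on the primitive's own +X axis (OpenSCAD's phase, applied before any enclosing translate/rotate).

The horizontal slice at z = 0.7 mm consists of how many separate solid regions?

At z = 0.7 mm: the r=6 cylinder contributes a regular 32-gon of circumradius 6. The result has 1 disconnected region.

1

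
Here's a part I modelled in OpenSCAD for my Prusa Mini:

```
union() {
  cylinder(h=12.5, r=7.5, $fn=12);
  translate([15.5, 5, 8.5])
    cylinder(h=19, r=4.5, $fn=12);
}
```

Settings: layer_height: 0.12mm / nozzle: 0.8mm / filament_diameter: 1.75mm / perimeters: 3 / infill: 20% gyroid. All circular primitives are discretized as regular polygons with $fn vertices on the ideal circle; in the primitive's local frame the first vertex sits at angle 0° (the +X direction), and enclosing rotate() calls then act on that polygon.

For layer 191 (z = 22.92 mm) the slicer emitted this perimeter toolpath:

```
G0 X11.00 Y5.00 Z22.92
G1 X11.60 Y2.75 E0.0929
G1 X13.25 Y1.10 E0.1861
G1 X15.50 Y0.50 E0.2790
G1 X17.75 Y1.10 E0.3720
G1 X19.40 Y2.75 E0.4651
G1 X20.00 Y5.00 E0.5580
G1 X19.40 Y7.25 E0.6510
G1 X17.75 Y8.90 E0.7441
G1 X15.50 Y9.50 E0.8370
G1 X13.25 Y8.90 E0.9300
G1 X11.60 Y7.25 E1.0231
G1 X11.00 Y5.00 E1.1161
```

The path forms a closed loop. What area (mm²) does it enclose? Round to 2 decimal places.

Apply the shoelace formula to the sequence of (X, Y) vertices; enclosed area = 60.79 mm².

60.79 mm²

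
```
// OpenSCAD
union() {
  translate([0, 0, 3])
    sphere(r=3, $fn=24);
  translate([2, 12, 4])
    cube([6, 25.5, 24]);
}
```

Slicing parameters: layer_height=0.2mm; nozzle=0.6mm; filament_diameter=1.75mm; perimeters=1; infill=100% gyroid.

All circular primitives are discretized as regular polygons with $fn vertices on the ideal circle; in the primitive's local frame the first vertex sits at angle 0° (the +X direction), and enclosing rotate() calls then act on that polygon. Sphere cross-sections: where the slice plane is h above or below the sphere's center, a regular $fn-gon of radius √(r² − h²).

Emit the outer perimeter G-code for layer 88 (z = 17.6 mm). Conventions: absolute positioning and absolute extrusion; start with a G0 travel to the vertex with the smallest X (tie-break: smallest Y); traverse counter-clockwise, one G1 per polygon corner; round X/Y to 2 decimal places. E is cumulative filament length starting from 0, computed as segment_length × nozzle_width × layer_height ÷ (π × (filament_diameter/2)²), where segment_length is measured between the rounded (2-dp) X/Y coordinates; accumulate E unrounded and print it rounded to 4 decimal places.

At z = 17.6 mm: the sphere is absent (|z−center|=14.600 > r=3); the cube at (2, 12) is present — its section is the full 6×25.5 rectangle; Taking the union: only the 6×25.5 cube at (2, 12) is present, so the union is just that shape — 1 connected region. The outline is a single polygon with 4 vertices. Extrusion per mm of travel: 0.6 × 0.2 / (π × 0.875²) = 0.049890. Accumulating E over each segment gives final E = 3.1431.

G0 X2.00 Y12.00 Z17.60
G1 X8.00 Y12.00 E0.2993
G1 X8.00 Y37.50 E1.5715
G1 X2.00 Y37.50 E1.8709
G1 X2.00 Y12.00 E3.1431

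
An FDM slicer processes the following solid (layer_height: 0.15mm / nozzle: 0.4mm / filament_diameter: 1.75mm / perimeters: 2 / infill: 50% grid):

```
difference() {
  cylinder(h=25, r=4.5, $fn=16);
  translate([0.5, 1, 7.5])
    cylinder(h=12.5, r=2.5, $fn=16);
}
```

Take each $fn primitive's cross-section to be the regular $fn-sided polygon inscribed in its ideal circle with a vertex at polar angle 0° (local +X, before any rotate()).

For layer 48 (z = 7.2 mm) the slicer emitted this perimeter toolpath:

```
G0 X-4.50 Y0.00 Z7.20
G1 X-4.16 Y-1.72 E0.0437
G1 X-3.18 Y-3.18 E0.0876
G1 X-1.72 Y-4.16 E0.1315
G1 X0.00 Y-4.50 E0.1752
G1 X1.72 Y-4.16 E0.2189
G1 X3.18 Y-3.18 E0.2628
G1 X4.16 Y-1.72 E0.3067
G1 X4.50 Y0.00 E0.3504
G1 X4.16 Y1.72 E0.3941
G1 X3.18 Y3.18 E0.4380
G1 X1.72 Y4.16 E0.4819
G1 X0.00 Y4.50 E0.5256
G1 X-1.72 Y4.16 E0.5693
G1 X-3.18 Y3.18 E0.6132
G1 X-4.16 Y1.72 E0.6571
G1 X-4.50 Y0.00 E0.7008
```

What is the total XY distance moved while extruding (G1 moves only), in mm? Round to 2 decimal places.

28.09 mm

Sum the Euclidean lengths of each G1 segment: total = 28.09 mm.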